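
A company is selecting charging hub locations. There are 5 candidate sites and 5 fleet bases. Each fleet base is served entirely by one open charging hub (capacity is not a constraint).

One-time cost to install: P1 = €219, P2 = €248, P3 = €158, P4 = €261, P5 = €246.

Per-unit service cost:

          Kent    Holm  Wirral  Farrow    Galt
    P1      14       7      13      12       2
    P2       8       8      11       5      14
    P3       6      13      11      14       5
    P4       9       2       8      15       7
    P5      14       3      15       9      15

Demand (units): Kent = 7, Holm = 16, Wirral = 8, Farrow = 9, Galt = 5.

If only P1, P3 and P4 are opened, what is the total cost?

Total cost: 894

Each fleet base is assigned to its cheapest site among the open ones.
{P1, P3, P4}: Kent→P3 6·7=42, Holm→P4 2·16=32, Wirral→P4 8·8=64, Farrow→P1 12·9=108, Galt→P1 2·5=10. Service 256; fixed 638; total 894.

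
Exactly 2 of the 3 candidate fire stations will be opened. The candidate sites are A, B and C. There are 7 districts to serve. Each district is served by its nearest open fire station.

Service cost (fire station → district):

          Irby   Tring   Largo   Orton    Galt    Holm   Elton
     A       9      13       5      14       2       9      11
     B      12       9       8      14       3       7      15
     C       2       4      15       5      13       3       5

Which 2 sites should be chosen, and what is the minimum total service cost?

Choose A and C; total service cost 26.

With exactly 2 open, each district uses its cheapest among the chosen.
{A, C}: Irby→C 2, Tring→C 4, Largo→A 5, Orton→C 5, Galt→A 2, Holm→C 3, Elton→C 5. Service cost 26.
{B, C}: service cost 30
{A, B}: service cost 57
Among all 3 size-2 choices, {A, C} is lowest.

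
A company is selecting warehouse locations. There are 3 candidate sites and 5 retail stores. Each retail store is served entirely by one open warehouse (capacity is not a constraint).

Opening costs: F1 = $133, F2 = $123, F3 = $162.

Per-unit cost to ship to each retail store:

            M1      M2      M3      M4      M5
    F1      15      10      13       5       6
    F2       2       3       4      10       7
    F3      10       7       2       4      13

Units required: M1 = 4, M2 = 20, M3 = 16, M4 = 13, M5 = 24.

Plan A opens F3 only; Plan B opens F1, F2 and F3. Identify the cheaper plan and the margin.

Plan B is cheaper by 24.

Plan A: {F3}: M1→F3 10·4=40, M2→F3 7·20=140, M3→F3 2·16=32, M4→F3 4·13=52, M5→F3 13·24=312. Service 576; fixed 162; total 738.
Plan B: {F1, F2, F3}: M1→F2 2·4=8, M2→F2 3·20=60, M3→F3 2·16=32, M4→F3 4·13=52, M5→F1 6·24=144. Service 296; fixed 418; total 714.
Difference: |738 − 714| = 24.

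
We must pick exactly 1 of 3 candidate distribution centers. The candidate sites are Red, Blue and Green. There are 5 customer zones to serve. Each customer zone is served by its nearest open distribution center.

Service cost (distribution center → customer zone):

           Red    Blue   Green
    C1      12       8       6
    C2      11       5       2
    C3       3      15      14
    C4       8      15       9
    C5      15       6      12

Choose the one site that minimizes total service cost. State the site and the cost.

Choose Green only; total service cost 43.

With exactly 1 open, each customer zone uses its cheapest among the chosen.
{Green}: C1→Green 6, C2→Green 2, C3→Green 14, C4→Green 9, C5→Green 12. Service cost 43.
{Red}: service cost 49
{Blue}: service cost 49
Among all 3 size-1 choices, {Green} is lowest.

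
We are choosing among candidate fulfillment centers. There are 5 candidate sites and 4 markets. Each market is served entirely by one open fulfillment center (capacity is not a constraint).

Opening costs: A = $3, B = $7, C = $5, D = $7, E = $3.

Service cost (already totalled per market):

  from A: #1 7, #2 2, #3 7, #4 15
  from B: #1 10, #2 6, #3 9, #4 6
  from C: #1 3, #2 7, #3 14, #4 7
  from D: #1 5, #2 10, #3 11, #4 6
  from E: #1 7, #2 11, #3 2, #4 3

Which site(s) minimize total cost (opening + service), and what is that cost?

Open A and E; minimum total cost 20.

For any fixed open set, each market goes to its cheapest open site; total = fixed + service.
{A, E}: #1→A 7, #2→A 2, #3→E 2, #4→E 3. Service 14; fixed 6; total 20.
{A, C, E}: service 10 + fixed 11 = 21
{C, E}: #1→C 3, #2→C 7, #3→E 2, #4→E 3. Service 15; fixed 8; total 23.
{A, B, C, D, E}: service 10 + fixed 25 = 35
No other subset beats 20.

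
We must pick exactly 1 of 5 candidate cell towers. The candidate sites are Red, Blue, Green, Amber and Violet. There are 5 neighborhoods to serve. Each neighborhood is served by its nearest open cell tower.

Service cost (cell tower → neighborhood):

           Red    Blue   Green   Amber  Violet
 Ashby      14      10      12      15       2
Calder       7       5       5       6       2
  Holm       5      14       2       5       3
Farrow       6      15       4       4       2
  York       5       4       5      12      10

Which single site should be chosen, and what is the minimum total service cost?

With exactly 1 open, each neighborhood uses its cheapest among the chosen.
{Violet}: Ashby→Violet 2, Calder→Violet 2, Holm→Violet 3, Farrow→Violet 2, York→Violet 10. Service cost 19.
{Green}: service cost 28
{Red}: service cost 37
Among all 5 size-1 choices, {Violet} is lowest.

Choose Violet only; total service cost 19.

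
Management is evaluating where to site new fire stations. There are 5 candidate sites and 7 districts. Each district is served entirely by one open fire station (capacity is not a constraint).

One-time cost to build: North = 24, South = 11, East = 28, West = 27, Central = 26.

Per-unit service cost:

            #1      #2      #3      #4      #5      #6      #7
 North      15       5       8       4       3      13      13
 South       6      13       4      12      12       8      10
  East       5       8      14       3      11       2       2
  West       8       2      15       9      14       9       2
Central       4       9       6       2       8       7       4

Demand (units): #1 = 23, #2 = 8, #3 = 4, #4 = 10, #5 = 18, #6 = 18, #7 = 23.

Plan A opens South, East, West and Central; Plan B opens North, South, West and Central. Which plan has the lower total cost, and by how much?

Plan B is cheaper by 4.

Plan A: {South, East, West, Central}: #1→Central 4·23=92, #2→West 2·8=16, #3→South 4·4=16, #4→Central 2·10=20, #5→Central 8·18=144, #6→East 2·18=36, #7→East 2·23=46. Service 370; fixed 92; total 462.
Plan B: {North, South, West, Central}: #1→Central 4·23=92, #2→West 2·8=16, #3→South 4·4=16, #4→Central 2·10=20, #5→North 3·18=54, #6→Central 7·18=126, #7→West 2·23=46. Service 370; fixed 88; total 458.
Difference: |462 − 458| = 4.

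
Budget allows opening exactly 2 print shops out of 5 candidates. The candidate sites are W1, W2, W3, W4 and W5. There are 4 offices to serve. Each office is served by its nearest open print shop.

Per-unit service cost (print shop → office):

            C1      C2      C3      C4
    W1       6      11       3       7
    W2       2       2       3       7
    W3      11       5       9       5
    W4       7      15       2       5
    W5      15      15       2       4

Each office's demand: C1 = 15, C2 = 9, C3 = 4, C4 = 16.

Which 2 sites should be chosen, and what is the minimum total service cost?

Choose W2 and W5; total service cost 120.

With exactly 2 open, each office uses its cheapest among the chosen.
{W2, W5}: C1→W2 2·15=30, C2→W2 2·9=18, C3→W5 2·4=8, C4→W5 4·16=64. Service cost 120.
{W2, W4}: service cost 136
{W2, W3}: service cost 140
Among all 10 size-2 choices, {W2, W5} is lowest.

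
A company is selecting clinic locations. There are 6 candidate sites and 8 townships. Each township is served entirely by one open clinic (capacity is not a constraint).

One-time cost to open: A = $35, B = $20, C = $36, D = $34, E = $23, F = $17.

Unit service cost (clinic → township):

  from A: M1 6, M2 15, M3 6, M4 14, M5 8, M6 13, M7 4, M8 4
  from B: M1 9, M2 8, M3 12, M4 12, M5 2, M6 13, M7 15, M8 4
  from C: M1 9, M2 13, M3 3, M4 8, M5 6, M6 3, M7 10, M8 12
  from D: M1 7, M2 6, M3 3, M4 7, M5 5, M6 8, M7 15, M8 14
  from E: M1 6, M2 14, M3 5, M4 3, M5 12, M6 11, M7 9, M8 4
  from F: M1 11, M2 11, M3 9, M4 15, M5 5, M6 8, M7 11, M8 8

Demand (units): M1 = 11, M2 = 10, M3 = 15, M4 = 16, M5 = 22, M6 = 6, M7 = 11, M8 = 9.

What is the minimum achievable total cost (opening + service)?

Minimum total cost: 495

For any fixed open set, each township goes to its cheapest open site; total = fixed + service.
{A, B, C, E}: M1→A 6·11=66, M2→B 8·10=80, M3→C 3·15=45, M4→E 3·16=48, M5→B 2·22=44, M6→C 3·6=18, M7→A 4·11=44, M8→A 4·9=36. Service 381; fixed 114; total 495.
{A, B, D, E}: service 391 + fixed 112 = 503
{A, B, C, D, E}: service 361 + fixed 148 = 509
{A, B, C, D, E, F}: service 361 + fixed 165 = 526
No other subset beats 495.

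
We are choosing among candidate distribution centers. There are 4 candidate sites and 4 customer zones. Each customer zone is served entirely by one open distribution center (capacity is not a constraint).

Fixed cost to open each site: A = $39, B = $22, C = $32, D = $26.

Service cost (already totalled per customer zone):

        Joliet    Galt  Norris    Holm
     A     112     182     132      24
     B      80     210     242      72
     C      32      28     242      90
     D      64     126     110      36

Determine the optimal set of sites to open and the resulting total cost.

For any fixed open set, each customer zone goes to its cheapest open site; total = fixed + service.
{C, D}: Joliet→C 32, Galt→C 28, Norris→D 110, Holm→D 36. Service 206; fixed 58; total 264.
{B, C, D}: service 206 + fixed 80 = 286
{A, C}: service 216 + fixed 71 = 287
{A, B, C, D}: service 194 + fixed 119 = 313
(All 15 nonempty subsets were checked; C and D is lowest.)

Open C and D; minimum total cost 264.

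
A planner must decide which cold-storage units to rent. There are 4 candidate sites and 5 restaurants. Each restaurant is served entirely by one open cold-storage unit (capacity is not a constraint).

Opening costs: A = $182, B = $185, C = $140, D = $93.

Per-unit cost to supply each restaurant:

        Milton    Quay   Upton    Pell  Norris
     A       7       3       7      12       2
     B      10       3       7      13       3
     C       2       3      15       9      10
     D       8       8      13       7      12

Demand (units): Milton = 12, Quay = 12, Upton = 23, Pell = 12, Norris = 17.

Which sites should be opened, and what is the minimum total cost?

Open A only; minimum total cost 641.

For any fixed open set, each restaurant goes to its cheapest open site; total = fixed + service.
{A}: Milton→A 7·12=84, Quay→A 3·12=36, Upton→A 7·23=161, Pell→A 12·12=144, Norris→A 2·17=34. Service 459; fixed 182; total 641.
{A, D}: service 399 + fixed 275 = 674
{A, C}: Milton→C 2·12=24, Quay→A 3·12=36, Upton→A 7·23=161, Pell→C 9·12=108, Norris→A 2·17=34. Service 363; fixed 322; total 685.
{A, B, C, D}: service 339 + fixed 600 = 939
No other subset beats 641.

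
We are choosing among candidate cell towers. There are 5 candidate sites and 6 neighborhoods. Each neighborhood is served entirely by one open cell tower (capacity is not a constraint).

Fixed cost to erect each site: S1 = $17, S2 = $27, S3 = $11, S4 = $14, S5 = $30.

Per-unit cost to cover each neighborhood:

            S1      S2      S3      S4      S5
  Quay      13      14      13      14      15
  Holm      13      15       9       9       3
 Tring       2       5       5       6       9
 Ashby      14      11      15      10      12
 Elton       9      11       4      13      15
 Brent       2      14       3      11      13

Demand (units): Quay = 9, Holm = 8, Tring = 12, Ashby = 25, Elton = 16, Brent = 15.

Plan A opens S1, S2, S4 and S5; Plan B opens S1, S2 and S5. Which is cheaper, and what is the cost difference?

Plan A: {S1, S2, S4, S5}: Quay→S1 13·9=117, Holm→S5 3·8=24, Tring→S1 2·12=24, Ashby→S4 10·25=250, Elton→S1 9·16=144, Brent→S1 2·15=30. Service 589; fixed 88; total 677.
Plan B: {S1, S2, S5}: Quay→S1 13·9=117, Holm→S5 3·8=24, Tring→S1 2·12=24, Ashby→S2 11·25=275, Elton→S1 9·16=144, Brent→S1 2·15=30. Service 614; fixed 74; total 688.
Difference: |677 − 688| = 11.

Plan A is cheaper by 11.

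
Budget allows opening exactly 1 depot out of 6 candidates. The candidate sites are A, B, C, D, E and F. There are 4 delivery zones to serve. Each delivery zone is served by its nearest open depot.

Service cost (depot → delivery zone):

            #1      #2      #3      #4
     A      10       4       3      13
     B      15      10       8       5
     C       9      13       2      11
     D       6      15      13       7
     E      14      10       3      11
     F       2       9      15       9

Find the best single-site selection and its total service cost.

With exactly 1 open, each delivery zone uses its cheapest among the chosen.
{A}: #1→A 10, #2→A 4, #3→A 3, #4→A 13. Service cost 30.
{C}: service cost 35
{F}: service cost 35
Among all 6 size-1 choices, {A} is lowest.

Choose A only; total service cost 30.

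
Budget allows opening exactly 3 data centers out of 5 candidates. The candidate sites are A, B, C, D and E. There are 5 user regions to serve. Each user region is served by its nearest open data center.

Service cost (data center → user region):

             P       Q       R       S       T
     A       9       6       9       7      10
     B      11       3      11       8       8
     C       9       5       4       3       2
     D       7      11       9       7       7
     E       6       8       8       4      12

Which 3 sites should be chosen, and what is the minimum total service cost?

With exactly 3 open, each user region uses its cheapest among the chosen.
{B, C, E}: P→E 6, Q→B 3, R→C 4, S→C 3, T→C 2. Service cost 18.
{B, C, D}: service cost 19
{A, C, E}: service cost 20
Among all 10 size-3 choices, {B, C, E} is lowest.

Choose B, C and E; total service cost 18.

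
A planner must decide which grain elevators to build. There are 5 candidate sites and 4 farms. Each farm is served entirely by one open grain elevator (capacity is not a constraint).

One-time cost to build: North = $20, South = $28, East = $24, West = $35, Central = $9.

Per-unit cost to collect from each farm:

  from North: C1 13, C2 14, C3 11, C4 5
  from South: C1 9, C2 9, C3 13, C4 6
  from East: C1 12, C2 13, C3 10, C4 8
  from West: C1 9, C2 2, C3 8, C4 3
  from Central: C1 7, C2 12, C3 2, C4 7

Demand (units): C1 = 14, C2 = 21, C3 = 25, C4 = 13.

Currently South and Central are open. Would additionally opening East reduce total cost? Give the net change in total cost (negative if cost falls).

Current service cost with {South, Central}: 415.
Adding East: each farm re-picks its cheapest; new service cost 415, saving 0.
Extra fixed cost: 24. Net change = 24 − 0 = 24.
(Totals: 452 → 476.)

No — net change +24 (cost rises by 24).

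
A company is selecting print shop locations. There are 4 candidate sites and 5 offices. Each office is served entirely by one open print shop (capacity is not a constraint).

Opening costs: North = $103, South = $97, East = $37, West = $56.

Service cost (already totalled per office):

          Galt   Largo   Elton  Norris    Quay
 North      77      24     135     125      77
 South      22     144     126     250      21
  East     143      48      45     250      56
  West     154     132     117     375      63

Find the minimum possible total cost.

Minimum total cost: 467

For any fixed open set, each office goes to its cheapest open site; total = fixed + service.
{North, East}: Galt→North 77, Largo→North 24, Elton→East 45, Norris→North 125, Quay→East 56. Service 327; fixed 140; total 467.
{North, South, East}: service 237 + fixed 237 = 474
{North, South}: service 318 + fixed 200 = 518
{North, South, East, West}: Galt→South 22, Largo→North 24, Elton→East 45, Norris→North 125, Quay→South 21. Service 237; fixed 293; total 530.
No other subset beats 467.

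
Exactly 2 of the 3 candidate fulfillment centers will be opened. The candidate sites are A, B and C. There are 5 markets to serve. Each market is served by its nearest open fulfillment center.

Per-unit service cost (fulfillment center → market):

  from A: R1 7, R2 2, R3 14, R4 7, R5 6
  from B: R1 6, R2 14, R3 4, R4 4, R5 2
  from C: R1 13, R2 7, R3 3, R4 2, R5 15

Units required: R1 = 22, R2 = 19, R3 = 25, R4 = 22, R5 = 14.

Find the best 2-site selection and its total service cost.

With exactly 2 open, each market uses its cheapest among the chosen.
{A, B}: R1→B 6·22=132, R2→A 2·19=38, R3→B 4·25=100, R4→B 4·22=88, R5→B 2·14=28. Service cost 386.
{A, C}: service cost 395
{B, C}: service cost 412
Among all 3 size-2 choices, {A, B} is lowest.

Choose A and B; total service cost 386.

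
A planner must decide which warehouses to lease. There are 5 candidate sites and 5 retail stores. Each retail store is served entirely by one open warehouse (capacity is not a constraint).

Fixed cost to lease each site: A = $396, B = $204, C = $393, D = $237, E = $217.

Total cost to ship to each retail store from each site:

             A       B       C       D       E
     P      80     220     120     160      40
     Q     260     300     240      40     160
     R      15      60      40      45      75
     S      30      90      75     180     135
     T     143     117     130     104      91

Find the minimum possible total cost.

For any fixed open set, each retail store goes to its cheapest open site; total = fixed + service.
{E}: P→E 40, Q→E 160, R→E 75, S→E 135, T→E 91. Service 501; fixed 217; total 718.
{D}: service 529 + fixed 237 = 766
{D, E}: P→E 40, Q→D 40, R→D 45, S→E 135, T→E 91. Service 351; fixed 454; total 805.
{A, B, C, D, E}: P→E 40, Q→D 40, R→A 15, S→A 30, T→E 91. Service 216; fixed 1447; total 1663.
No other subset beats 718.

Minimum total cost: 718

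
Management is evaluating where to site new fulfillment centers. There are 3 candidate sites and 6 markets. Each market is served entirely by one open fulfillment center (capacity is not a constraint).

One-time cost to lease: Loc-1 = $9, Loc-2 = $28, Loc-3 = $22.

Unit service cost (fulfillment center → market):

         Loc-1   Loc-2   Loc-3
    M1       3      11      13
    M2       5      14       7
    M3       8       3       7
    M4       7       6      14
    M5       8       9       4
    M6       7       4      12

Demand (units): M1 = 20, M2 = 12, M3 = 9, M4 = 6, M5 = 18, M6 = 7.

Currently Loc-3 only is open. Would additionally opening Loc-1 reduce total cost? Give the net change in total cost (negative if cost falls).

Current service cost with {Loc-3}: 647.
Adding Loc-1: each market re-picks its cheapest; new service cost 346, saving 301.
Extra fixed cost: 9. Net change = 9 − 301 = -292.
(Totals: 669 → 377.)

Yes — net change −292 (cost falls by 292).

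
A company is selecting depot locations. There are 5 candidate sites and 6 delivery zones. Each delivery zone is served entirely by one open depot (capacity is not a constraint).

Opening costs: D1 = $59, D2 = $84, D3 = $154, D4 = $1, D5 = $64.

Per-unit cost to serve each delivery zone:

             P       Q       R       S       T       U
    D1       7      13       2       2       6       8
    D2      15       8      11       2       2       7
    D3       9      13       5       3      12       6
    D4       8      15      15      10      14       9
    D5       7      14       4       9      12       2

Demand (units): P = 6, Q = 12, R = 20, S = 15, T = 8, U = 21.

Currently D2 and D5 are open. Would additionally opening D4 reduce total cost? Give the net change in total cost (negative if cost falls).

Current service cost with {D2, D5}: 306.
Adding D4: each delivery zone re-picks its cheapest; new service cost 306, saving 0.
Extra fixed cost: 1. Net change = 1 − 0 = 1.
(Totals: 454 → 455.)

No — net change +1 (cost rises by 1).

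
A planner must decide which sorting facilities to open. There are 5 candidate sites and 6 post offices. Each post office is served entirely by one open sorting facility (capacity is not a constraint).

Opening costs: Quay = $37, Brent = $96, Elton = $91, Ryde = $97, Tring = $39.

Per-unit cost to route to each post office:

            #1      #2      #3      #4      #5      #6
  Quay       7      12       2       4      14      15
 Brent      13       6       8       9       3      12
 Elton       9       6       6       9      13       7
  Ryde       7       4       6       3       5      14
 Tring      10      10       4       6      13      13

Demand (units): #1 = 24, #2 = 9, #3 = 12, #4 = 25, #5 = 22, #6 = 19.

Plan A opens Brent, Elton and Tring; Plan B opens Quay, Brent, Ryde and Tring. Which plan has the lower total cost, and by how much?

Plan B is cheaper by 27.

Plan A: {Brent, Elton, Tring}: #1→Elton 9·24=216, #2→Brent 6·9=54, #3→Tring 4·12=48, #4→Tring 6·25=150, #5→Brent 3·22=66, #6→Elton 7·19=133. Service 667; fixed 226; total 893.
Plan B: {Quay, Brent, Ryde, Tring}: #1→Quay 7·24=168, #2→Ryde 4·9=36, #3→Quay 2·12=24, #4→Ryde 3·25=75, #5→Brent 3·22=66, #6→Brent 12·19=228. Service 597; fixed 269; total 866.
Difference: |893 − 866| = 27.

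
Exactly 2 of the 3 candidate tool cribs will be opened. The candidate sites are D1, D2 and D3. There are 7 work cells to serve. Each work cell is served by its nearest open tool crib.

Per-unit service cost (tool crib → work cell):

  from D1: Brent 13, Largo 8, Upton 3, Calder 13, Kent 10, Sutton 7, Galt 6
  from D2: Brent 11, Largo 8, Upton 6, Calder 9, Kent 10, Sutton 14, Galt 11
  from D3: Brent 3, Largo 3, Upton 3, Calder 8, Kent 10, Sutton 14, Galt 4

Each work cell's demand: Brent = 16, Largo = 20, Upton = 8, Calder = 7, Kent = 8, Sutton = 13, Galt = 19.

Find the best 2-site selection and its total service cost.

Choose D1 and D3; total service cost 435.

With exactly 2 open, each work cell uses its cheapest among the chosen.
{D1, D3}: Brent→D3 3·16=48, Largo→D3 3·20=60, Upton→D1 3·8=24, Calder→D3 8·7=56, Kent→D1 10·8=80, Sutton→D1 7·13=91, Galt→D3 4·19=76. Service cost 435.
{D2, D3}: service cost 526
{D1, D2}: service cost 708
Among all 3 size-2 choices, {D1, D3} is lowest.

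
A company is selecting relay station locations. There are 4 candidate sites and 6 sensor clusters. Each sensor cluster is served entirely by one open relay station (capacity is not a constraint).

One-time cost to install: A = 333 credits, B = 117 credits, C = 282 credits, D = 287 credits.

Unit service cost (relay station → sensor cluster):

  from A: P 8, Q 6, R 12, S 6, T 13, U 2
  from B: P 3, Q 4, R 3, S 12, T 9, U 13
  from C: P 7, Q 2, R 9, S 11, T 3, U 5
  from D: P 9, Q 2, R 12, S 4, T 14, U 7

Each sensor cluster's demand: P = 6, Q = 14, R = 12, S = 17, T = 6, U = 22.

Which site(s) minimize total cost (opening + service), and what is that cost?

For any fixed open set, each sensor cluster goes to its cheapest open site; total = fixed + service.
{A, B}: P→B 3·6=18, Q→B 4·14=56, R→B 3·12=36, S→A 6·17=102, T→B 9·6=54, U→A 2·22=44. Service 310; fixed 450; total 760.
{B, D}: P→B 3·6=18, Q→D 2·14=28, R→B 3·12=36, S→D 4·17=68, T→B 9·6=54, U→D 7·22=154. Service 358; fixed 404; total 762.
{B}: P→B 3·6=18, Q→B 4·14=56, R→B 3·12=36, S→B 12·17=204, T→B 9·6=54, U→B 13·22=286. Service 654; fixed 117; total 771.
{A, B, C, D}: P→B 3·6=18, Q→C 2·14=28, R→B 3·12=36, S→D 4·17=68, T→C 3·6=18, U→A 2·22=44. Service 212; fixed 1019; total 1231.
(All 15 nonempty subsets were checked; A and B is lowest.)

Open A and B; minimum total cost 760.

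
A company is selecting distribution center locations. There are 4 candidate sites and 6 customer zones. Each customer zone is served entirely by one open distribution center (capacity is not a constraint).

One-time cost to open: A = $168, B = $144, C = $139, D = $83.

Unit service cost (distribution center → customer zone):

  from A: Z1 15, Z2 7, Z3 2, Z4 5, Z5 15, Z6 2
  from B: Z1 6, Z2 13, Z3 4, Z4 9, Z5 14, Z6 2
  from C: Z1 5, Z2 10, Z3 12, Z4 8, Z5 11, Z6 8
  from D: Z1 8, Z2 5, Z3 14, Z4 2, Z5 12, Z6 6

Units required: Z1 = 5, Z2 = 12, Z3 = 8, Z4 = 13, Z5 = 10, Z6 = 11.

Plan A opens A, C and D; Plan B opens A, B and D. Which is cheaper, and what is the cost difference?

Plan A: {A, C, D}: Z1→C 5·5=25, Z2→D 5·12=60, Z3→A 2·8=16, Z4→D 2·13=26, Z5→C 11·10=110, Z6→A 2·11=22. Service 259; fixed 390; total 649.
Plan B: {A, B, D}: Z1→B 6·5=30, Z2→D 5·12=60, Z3→A 2·8=16, Z4→D 2·13=26, Z5→D 12·10=120, Z6→A 2·11=22. Service 274; fixed 395; total 669.
Difference: |649 − 669| = 20.

Plan A is cheaper by 20.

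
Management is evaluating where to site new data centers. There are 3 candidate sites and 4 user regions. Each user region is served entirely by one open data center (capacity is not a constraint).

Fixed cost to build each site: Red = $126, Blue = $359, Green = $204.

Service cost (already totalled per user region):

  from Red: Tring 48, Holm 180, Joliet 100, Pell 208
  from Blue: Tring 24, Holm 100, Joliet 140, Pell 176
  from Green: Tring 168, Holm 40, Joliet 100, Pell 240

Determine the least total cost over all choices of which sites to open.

Minimum total cost: 662

For any fixed open set, each user region goes to its cheapest open site; total = fixed + service.
{Red}: Tring→Red 48, Holm→Red 180, Joliet→Red 100, Pell→Red 208. Service 536; fixed 126; total 662.
{Red, Green}: service 396 + fixed 330 = 726
{Green}: Tring→Green 168, Holm→Green 40, Joliet→Green 100, Pell→Green 240. Service 548; fixed 204; total 752.
{Red, Blue, Green}: Tring→Blue 24, Holm→Green 40, Joliet→Red 100, Pell→Blue 176. Service 340; fixed 689; total 1029.
No other subset beats 662.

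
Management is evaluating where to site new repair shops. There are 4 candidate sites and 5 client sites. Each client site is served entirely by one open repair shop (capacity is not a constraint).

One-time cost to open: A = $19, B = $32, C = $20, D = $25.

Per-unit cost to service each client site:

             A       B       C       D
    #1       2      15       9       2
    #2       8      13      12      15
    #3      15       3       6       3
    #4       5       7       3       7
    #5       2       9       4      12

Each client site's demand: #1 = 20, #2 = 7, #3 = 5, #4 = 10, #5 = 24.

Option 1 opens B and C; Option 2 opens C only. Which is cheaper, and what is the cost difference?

Option 1: {B, C}: #1→C 9·20=180, #2→C 12·7=84, #3→B 3·5=15, #4→C 3·10=30, #5→C 4·24=96. Service 405; fixed 52; total 457.
Option 2: {C}: #1→C 9·20=180, #2→C 12·7=84, #3→C 6·5=30, #4→C 3·10=30, #5→C 4·24=96. Service 420; fixed 20; total 440.
Difference: |457 − 440| = 17.

Option 2 is cheaper by 17.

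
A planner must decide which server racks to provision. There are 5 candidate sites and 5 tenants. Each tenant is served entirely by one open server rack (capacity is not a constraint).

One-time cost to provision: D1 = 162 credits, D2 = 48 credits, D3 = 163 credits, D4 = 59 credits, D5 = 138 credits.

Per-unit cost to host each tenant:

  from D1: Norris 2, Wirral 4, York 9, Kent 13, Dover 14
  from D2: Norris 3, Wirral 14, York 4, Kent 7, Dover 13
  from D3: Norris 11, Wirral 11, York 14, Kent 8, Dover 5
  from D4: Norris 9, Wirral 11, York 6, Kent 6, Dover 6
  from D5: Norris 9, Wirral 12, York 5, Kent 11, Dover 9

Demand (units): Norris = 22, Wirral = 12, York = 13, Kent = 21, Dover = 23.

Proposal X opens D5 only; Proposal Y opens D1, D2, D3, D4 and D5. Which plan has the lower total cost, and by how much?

Proposal Y is cheaper by 28.

Proposal X: {D5}: Norris→D5 9·22=198, Wirral→D5 12·12=144, York→D5 5·13=65, Kent→D5 11·21=231, Dover→D5 9·23=207. Service 845; fixed 138; total 983.
Proposal Y: {D1, D2, D3, D4, D5}: Norris→D1 2·22=44, Wirral→D1 4·12=48, York→D2 4·13=52, Kent→D4 6·21=126, Dover→D3 5·23=115. Service 385; fixed 570; total 955.
Difference: |983 − 955| = 28.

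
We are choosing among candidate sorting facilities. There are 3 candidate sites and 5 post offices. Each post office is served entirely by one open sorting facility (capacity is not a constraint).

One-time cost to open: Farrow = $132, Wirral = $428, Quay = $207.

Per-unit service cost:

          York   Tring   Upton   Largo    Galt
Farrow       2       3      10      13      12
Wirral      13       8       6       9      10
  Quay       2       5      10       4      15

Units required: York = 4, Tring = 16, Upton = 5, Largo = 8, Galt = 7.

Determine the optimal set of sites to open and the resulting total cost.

For any fixed open set, each post office goes to its cheapest open site; total = fixed + service.
{Farrow}: York→Farrow 2·4=8, Tring→Farrow 3·16=48, Upton→Farrow 10·5=50, Largo→Farrow 13·8=104, Galt→Farrow 12·7=84. Service 294; fixed 132; total 426.
{Quay}: York→Quay 2·4=8, Tring→Quay 5·16=80, Upton→Quay 10·5=50, Largo→Quay 4·8=32, Galt→Quay 15·7=105. Service 275; fixed 207; total 482.
{Farrow, Quay}: service 222 + fixed 339 = 561
{Farrow, Wirral, Quay}: service 188 + fixed 767 = 955
No other subset beats 426.

Open Farrow only; minimum total cost 426.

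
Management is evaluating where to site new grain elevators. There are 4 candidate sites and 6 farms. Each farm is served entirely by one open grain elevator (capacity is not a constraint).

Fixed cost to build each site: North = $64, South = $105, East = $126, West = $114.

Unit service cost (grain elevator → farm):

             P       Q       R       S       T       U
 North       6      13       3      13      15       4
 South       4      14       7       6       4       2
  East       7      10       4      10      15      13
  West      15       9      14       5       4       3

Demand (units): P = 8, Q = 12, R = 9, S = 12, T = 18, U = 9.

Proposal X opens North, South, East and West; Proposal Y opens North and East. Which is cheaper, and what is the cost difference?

Proposal X is cheaper by 85.

Proposal X: {North, South, East, West}: P→South 4·8=32, Q→West 9·12=108, R→North 3·9=27, S→West 5·12=60, T→South 4·18=72, U→South 2·9=18. Service 317; fixed 409; total 726.
Proposal Y: {North, East}: P→North 6·8=48, Q→East 10·12=120, R→North 3·9=27, S→East 10·12=120, T→North 15·18=270, U→North 4·9=36. Service 621; fixed 190; total 811.
Difference: |726 − 811| = 85.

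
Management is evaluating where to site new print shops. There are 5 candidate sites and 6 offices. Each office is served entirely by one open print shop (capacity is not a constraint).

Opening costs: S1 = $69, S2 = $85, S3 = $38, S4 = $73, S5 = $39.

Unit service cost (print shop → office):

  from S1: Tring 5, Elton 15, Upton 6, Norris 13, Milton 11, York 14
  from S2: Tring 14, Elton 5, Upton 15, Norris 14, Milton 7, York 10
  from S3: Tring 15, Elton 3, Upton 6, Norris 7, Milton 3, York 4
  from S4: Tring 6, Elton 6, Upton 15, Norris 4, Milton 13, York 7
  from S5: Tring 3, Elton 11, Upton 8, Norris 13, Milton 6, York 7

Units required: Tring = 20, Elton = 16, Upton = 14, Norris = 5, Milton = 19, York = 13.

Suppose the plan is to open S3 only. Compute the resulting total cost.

Each office is assigned to its cheapest site among the open ones.
{S3}: Tring→S3 15·20=300, Elton→S3 3·16=48, Upton→S3 6·14=84, Norris→S3 7·5=35, Milton→S3 3·19=57, York→S3 4·13=52. Service 576; fixed 38; total 614.

Total cost: 614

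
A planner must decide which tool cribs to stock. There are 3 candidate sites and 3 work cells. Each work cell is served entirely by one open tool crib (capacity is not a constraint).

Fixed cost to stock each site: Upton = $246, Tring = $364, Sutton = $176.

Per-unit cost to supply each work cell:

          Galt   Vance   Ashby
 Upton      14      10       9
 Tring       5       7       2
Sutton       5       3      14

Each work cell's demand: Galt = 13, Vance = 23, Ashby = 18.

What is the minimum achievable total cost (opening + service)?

For any fixed open set, each work cell goes to its cheapest open site; total = fixed + service.
{Sutton}: Galt→Sutton 5·13=65, Vance→Sutton 3·23=69, Ashby→Sutton 14·18=252. Service 386; fixed 176; total 562.
{Tring}: service 262 + fixed 364 = 626
{Tring, Sutton}: service 170 + fixed 540 = 710
{Upton, Tring, Sutton}: Galt→Tring 5·13=65, Vance→Sutton 3·23=69, Ashby→Tring 2·18=36. Service 170; fixed 786; total 956.
No other subset beats 562.

Minimum total cost: 562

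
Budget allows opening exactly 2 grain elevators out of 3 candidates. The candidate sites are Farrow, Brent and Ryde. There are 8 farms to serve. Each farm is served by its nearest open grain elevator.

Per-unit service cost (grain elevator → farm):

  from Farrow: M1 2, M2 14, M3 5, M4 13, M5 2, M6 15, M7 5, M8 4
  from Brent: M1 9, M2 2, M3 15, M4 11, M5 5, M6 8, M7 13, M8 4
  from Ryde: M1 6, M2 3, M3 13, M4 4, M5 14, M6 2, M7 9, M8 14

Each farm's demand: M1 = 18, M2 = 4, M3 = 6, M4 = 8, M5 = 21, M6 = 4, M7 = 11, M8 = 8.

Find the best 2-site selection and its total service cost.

With exactly 2 open, each farm uses its cheapest among the chosen.
{Farrow, Ryde}: M1→Farrow 2·18=36, M2→Ryde 3·4=12, M3→Farrow 5·6=30, M4→Ryde 4·8=32, M5→Farrow 2·21=42, M6→Ryde 2·4=8, M7→Farrow 5·11=55, M8→Farrow 4·8=32. Service cost 247.
{Farrow, Brent}: service cost 323
{Brent, Ryde}: service cost 470
Among all 3 size-2 choices, {Farrow, Ryde} is lowest.

Choose Farrow and Ryde; total service cost 247.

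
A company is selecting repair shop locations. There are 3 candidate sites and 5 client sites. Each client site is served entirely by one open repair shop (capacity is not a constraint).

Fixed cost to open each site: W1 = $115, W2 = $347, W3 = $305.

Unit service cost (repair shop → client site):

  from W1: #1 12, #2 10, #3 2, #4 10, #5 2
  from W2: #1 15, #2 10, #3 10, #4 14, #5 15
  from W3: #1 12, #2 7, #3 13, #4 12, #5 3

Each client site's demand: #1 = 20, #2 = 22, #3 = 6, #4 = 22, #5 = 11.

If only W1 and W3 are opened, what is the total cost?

Each client site is assigned to its cheapest site among the open ones.
{W1, W3}: #1→W1 12·20=240, #2→W3 7·22=154, #3→W1 2·6=12, #4→W1 10·22=220, #5→W1 2·11=22. Service 648; fixed 420; total 1068.

Total cost: 1068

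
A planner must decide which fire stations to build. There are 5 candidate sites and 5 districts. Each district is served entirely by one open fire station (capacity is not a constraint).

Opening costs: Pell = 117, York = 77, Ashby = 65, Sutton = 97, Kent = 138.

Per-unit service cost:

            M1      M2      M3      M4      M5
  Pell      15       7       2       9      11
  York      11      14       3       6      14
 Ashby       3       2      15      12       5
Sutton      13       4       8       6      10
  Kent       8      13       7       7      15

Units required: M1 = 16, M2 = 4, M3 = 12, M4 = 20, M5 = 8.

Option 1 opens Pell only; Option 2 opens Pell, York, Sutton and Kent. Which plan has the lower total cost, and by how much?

Option 1: {Pell}: M1→Pell 15·16=240, M2→Pell 7·4=28, M3→Pell 2·12=24, M4→Pell 9·20=180, M5→Pell 11·8=88. Service 560; fixed 117; total 677.
Option 2: {Pell, York, Sutton, Kent}: M1→Kent 8·16=128, M2→Sutton 4·4=16, M3→Pell 2·12=24, M4→York 6·20=120, M5→Sutton 10·8=80. Service 368; fixed 429; total 797.
Difference: |677 − 797| = 120.

Option 1 is cheaper by 120.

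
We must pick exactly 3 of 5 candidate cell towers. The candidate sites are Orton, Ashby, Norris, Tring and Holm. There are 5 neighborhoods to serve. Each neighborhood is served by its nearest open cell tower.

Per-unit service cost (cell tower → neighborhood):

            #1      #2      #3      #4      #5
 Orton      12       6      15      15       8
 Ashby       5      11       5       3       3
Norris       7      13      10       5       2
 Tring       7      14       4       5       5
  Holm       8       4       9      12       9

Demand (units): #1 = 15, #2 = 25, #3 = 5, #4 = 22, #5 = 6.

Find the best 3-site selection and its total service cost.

Choose Ashby, Norris and Holm; total service cost 278.

With exactly 3 open, each neighborhood uses its cheapest among the chosen.
{Ashby, Norris, Holm}: #1→Ashby 5·15=75, #2→Holm 4·25=100, #3→Ashby 5·5=25, #4→Ashby 3·22=66, #5→Norris 2·6=12. Service cost 278.
{Ashby, Tring, Holm}: service cost 279
{Orton, Ashby, Holm}: service cost 284
Among all 10 size-3 choices, {Ashby, Norris, Holm} is lowest.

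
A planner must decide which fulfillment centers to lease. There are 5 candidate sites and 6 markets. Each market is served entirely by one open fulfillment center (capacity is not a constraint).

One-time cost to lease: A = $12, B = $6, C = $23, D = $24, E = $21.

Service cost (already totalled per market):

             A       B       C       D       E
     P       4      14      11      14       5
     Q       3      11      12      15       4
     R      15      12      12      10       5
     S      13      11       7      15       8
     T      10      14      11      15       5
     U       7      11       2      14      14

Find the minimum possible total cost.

For any fixed open set, each market goes to its cheapest open site; total = fixed + service.
{E}: P→E 5, Q→E 4, R→E 5, S→E 8, T→E 5, U→E 14. Service 41; fixed 21; total 62.
{A}: service 52 + fixed 12 = 64
{A, B}: P→A 4, Q→A 3, R→B 12, S→B 11, T→A 10, U→A 7. Service 47; fixed 18; total 65.
{A, B, C, D, E}: service 26 + fixed 86 = 112
No other subset beats 62.

Minimum total cost: 62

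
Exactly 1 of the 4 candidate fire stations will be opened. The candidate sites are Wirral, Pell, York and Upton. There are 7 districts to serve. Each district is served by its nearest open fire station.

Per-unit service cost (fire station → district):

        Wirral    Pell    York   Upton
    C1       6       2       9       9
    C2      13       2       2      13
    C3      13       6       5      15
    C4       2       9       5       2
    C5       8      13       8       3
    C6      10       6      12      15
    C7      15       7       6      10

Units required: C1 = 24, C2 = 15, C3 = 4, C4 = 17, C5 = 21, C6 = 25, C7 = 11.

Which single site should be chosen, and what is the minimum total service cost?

With exactly 1 open, each district uses its cheapest among the chosen.
{Pell}: C1→Pell 2·24=48, C2→Pell 2·15=30, C3→Pell 6·4=24, C4→Pell 9·17=153, C5→Pell 13·21=273, C6→Pell 6·25=150, C7→Pell 7·11=77. Service cost 755.
{York}: service cost 885
{Wirral}: service cost 1008
Among all 4 size-1 choices, {Pell} is lowest.

Choose Pell only; total service cost 755.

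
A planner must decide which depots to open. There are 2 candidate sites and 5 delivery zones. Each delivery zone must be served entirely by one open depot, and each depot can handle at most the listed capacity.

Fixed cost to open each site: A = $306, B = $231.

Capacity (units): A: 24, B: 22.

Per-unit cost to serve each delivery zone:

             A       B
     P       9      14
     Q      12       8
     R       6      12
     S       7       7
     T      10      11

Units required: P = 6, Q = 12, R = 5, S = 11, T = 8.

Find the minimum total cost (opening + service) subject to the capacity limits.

Open {A, B}: P→A 9·6=54, Q→B 8·12=96, R→A 6·5=30, S→A 7·11=77, T→B 11·8=88.
Loads: A carries 22/24, B carries 20/22. Service 345; fixed 537; total 882.
Next best feasible plan costs 904.

Minimum total cost: 882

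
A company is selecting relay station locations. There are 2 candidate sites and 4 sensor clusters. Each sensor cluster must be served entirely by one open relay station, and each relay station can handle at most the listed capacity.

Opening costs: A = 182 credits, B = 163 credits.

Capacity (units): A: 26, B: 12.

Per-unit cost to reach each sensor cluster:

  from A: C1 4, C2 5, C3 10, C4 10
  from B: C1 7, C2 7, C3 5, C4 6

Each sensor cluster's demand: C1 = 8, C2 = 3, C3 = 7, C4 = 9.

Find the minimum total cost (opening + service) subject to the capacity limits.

Open {A, B}: C1→A 4·8=32, C2→A 5·3=15, C3→A 10·7=70, C4→B 6·9=54.
Loads: A carries 18/26, B carries 9/12. Service 171; fixed 345; total 516.
Next best feasible plan costs 517.

Minimum total cost: 516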